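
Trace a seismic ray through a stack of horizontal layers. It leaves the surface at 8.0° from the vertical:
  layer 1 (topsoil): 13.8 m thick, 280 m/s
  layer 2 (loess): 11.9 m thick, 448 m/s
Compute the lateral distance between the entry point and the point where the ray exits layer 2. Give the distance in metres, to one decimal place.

4.7 m

p = sin θ₁/V₁ = sin 8.0°/280 = 4.9705e-04 s/m is conserved through the stack.
Layer 1: θ = 8.00°; offset = 13.8·tan 8.00° = 1.939 m.
Layer 2: sin θ = p·448 = 0.2227 → θ = 12.87°; offset = 11.9·tan 12.87° = 2.718 m.
Total horizontal offset = 4.658 m.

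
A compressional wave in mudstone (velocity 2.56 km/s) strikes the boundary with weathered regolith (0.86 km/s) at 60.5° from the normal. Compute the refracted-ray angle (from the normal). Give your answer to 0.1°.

17.0°

Snell's law: sin θ₂ = (V₂/V₁)·sin θ₁ = (0.86/2.56)·sin 60.5° = 0.2924.
θ₂ = sin⁻¹(0.2924) = 17.00° (from vertical).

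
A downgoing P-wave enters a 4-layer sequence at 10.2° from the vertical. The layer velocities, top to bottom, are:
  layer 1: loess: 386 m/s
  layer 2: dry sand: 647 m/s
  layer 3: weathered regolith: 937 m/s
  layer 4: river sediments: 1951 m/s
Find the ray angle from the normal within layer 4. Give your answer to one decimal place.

Snell's law across each interface conserves sin θ / V, so sin θ_4 = V_4·sin θ₁/V₁.
sin θ_4 = 1951 × sin 10.2° / 386 = 0.8951.
θ_4 = 63.52° from the vertical.

63.5°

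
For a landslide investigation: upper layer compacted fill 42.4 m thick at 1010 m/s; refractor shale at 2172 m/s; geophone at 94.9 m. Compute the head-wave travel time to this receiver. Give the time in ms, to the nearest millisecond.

θ_c = arcsin(V₁/V₂) = arcsin(1010/2172) = 27.71°, cos θ_c = 0.8853.
Intercept time tᵢ = 2h cos θ_c / V₁ = 2·42.4·0.8853/1010 = 0.07433 s.
t = x/V₂ + tᵢ = 94.9/2172 + 0.07433 = 0.11802 s.

118 ms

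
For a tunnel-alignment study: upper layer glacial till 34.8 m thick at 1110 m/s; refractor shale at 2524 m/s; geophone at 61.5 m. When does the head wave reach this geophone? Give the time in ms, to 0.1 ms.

80.7 ms

t = x/V₂ + 2h·√(V₂²−V₁²)/(V₁V₂).
√(V₂²−V₁²) = √(2524²−1110²) = 2266.8 m/s; delay term = 2·34.8·2266.8/(1110·2524) = 0.05631 s.
t = 61.5/2524 + 0.05631 = 0.08068 s.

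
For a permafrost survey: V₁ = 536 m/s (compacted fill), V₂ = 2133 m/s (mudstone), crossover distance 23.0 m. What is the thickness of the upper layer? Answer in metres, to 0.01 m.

8.90 m

x_cross = 2h·√((V₂+V₁)/(V₂−V₁)) → h = x_cross / (2·√((V₂+V₁)/(V₂−V₁))).
√((V₂+V₁)/(V₂−V₁)) = √((2133+536)/(2133−536)) = 1.2928.
h = 23.0 / (2·1.2928) = 8.90 m.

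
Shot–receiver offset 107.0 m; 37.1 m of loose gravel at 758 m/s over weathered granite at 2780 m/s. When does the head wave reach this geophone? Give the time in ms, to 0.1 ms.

132.7 ms

t = x/V₂ + 2h·√(V₂²−V₁²)/(V₁V₂).
√(V₂²−V₁²) = √(2780²−758²) = 2674.7 m/s; delay term = 2·37.1·2674.7/(758·2780) = 0.09418 s.
t = 107.0/2780 + 0.09418 = 0.13267 s.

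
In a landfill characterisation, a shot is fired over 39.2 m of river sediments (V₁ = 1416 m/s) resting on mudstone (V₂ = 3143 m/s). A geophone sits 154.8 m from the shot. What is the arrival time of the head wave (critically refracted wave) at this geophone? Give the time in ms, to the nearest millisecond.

t = x/V₂ + 2h·√(V₂²−V₁²)/(V₁V₂).
√(V₂²−V₁²) = √(3143²−1416²) = 2806.0 m/s; delay term = 2·39.2·2806.0/(1416·3143) = 0.04943 s.
t = 154.8/3143 + 0.04943 = 0.09868 s.

99 ms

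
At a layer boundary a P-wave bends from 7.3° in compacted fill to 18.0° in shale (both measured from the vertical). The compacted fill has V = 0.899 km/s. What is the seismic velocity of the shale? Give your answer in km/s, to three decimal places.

Snell's law: sin 7.3°/V₁ = sin 18.0°/V₂.
V₂ = V₁·sin 18.0°/sin 7.3° = 0.899 × 2.4320 = 2.186 km/s.

2.186 km/s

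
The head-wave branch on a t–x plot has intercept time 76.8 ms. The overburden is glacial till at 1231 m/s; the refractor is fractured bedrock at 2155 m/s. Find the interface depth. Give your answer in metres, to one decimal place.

57.6 m

θ_c = arcsin(1231/2155) = 34.84°; cos θ_c = 0.8208.
tᵢ = 2h cos θ_c/V₁ ⇒ h = tᵢ·V₁/(2 cos θ_c) = 0.0768·1231/(2·0.8208) = 57.59 m.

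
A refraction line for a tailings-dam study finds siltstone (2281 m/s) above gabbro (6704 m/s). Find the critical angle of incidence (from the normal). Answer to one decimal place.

19.9°

At critical incidence the refracted ray runs along the interface (θ₂ = 90°), so sin θ_c = V₁/V₂.
θ_c = arcsin(2281/6704) = arcsin 0.3402 = 19.89°.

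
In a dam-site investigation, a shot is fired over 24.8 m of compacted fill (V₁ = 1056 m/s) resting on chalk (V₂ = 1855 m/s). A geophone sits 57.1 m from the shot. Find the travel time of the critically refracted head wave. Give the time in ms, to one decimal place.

69.4 ms

θ_c = arcsin(V₁/V₂) = arcsin(1056/1855) = 34.70°, cos θ_c = 0.8221.
Intercept time tᵢ = 2h cos θ_c / V₁ = 2·24.8·0.8221/1056 = 0.03862 s.
t = x/V₂ + tᵢ = 57.1/1855 + 0.03862 = 0.06940 s.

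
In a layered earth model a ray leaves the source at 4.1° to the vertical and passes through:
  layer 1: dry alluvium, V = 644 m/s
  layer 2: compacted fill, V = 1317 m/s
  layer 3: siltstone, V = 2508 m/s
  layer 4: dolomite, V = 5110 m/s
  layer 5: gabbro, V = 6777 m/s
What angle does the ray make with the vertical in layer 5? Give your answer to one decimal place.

48.8°

Ray parameter p = sin 4.1° / 644 = 1.1102e-04 s/m.
sin θ_5 = p·V_5 = 1.1102e-04 × 6777 = 0.7524.
θ_5 = 48.80° from the vertical.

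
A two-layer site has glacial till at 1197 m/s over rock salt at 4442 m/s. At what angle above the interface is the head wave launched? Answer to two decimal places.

74.37°

Critical incidence: sin θ_c = V₁/V₂ = 1197/4442 = 0.2695.
θ_c = arcsin 0.2695 = 15.63°.
Measured from the interface: 90° − 15.63° = 74.37°.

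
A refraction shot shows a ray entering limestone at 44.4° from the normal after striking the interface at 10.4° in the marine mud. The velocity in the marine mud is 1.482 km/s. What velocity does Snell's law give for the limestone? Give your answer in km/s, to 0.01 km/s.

Snell's law: sin 10.4°/V₁ = sin 44.4°/V₂.
V₂ = V₁·sin 44.4°/sin 10.4° = 1.482 × 3.8758 = 5.74 km/s.

5.74 km/s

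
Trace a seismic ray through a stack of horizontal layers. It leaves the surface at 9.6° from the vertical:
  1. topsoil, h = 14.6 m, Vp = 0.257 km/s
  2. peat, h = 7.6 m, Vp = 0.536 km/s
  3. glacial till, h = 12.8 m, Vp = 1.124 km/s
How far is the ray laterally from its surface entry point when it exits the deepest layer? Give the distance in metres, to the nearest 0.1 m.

18.9 m

p = sin θ₁/V₁ = sin 9.6°/0.257 = 6.4891e-01 s/km is conserved through the stack.
Layer 1: θ = 9.60°; offset = 14.6·tan 9.60° = 2.469 m.
Layer 2: sin θ = p·0.536 = 0.3478 → θ = 20.35°; offset = 7.6·tan 20.35° = 2.819 m.
Layer 3: sin θ = p·1.124 = 0.7294 → θ = 46.83°; offset = 12.8·tan 46.83° = 13.647 m.
Summing the layer offsets gives 18.935 m.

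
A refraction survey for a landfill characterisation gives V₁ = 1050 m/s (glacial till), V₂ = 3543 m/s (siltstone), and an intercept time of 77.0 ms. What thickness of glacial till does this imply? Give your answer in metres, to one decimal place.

42.3 m

h = tᵢ·V₁·V₂ / (2·√(V₂²−V₁²)).
√(V₂²−V₁²) = √(3543² − 1050²) = 3383.8 m/s.
h = 0.077 s × 1050 × 3543 / (2 × 3383.8) = 42.33 m.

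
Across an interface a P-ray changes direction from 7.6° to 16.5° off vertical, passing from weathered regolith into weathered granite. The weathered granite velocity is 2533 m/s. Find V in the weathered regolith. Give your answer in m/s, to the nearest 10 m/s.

1180 m/s

sin 7.6° = 0.1323; sin 16.5° = 0.2840.
V₁ = V₂·(sin θ₁/sin θ₂) = 2533·(0.1323/0.2840) = 1179.53 m/s.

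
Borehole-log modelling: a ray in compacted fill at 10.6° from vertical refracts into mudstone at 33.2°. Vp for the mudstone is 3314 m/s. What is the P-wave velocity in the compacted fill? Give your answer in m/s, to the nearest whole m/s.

sin 10.6° = 0.1840; sin 33.2° = 0.5476.
V₁ = V₂·(sin θ₁/sin θ₂) = 3314·(0.1840/0.5476) = 1113.32 m/s.

1113 m/s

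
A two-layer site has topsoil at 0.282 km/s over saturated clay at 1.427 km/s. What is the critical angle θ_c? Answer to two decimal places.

Critical incidence: sin θ_c = V₁/V₂ = 0.282/1.427 = 0.1976.
θ_c = arcsin 0.1976 = 11.40°.

11.40°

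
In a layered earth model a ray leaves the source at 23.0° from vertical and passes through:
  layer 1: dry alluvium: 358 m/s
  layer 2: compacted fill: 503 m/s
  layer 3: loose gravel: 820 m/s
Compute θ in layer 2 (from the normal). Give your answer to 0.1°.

33.3°

Snell's law across each interface conserves sin θ / V, so sin θ_2 = V_2·sin θ₁/V₁.
sin θ_2 = 503 × sin 23.0° / 358 = 0.5490.
θ_2 = 33.30° from the vertical.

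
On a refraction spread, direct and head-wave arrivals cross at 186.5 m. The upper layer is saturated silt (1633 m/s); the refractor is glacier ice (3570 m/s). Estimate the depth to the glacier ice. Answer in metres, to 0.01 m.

h = (x_cross/2)·√((V₂−V₁)/(V₂+V₁)).
(V₂−V₁)/(V₂+V₁) = (3570−1633)/(3570+1633) = 0.3723; √ = 0.6102.
h = (186.5/2)·0.6102 = 56.90 m.

56.90 m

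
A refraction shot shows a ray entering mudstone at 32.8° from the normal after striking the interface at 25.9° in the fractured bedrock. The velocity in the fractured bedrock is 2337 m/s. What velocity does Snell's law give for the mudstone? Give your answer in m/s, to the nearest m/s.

2898 m/s

Snell's law: sin 25.9°/V₁ = sin 32.8°/V₂.
V₂ = V₁·sin 32.8°/sin 25.9° = 2337 × 1.2402 = 2898.28 m/s.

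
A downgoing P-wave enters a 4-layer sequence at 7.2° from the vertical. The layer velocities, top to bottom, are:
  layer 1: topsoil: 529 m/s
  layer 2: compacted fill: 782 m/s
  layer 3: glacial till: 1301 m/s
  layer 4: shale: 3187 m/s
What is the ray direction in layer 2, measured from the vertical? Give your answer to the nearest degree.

11°

Ray parameter p = sin 7.2° / 529 = 2.3692e-04 s/m.
sin θ_2 = p·V_2 = 2.3692e-04 × 782 = 0.1853.
θ_2 = arcsin 0.1853 = 10.68°.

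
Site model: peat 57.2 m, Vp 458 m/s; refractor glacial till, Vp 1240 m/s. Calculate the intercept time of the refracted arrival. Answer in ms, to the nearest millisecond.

tᵢ = 2h·√(V₂²−V₁²)/(V₁V₂).
√(V₂²−V₁²) = √(1240²−458²) = 1152.3 m/s.
tᵢ = 2·57.2·1152.3/(458·1240) = 0.23212 s.

232 ms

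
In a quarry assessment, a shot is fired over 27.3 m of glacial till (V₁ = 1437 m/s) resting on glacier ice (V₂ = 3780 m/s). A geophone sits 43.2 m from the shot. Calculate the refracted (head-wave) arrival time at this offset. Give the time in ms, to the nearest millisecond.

θ_c = arcsin(V₁/V₂) = arcsin(1437/3780) = 22.34°, cos θ_c = 0.9249.
Intercept time tᵢ = 2h cos θ_c / V₁ = 2·27.3·0.9249/1437 = 0.03514 s.
t = x/V₂ + tᵢ = 43.2/3780 + 0.03514 = 0.04657 s.

47 ms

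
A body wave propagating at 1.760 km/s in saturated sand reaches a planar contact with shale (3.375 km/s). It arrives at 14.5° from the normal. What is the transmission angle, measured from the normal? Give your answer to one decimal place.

28.7°

sin θ₁/V₁ = sin θ₂/V₂ ⇒ sin θ₂ = 3.375·sin 14.5°/1.760 = 3.375·0.2504/1.760 = 0.4801.
θ₂ = sin⁻¹(0.4801) = 28.69° (from vertical).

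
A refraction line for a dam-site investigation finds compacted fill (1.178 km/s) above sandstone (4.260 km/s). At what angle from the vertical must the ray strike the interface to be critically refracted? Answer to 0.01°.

16.05°

At critical incidence the refracted ray runs along the interface (θ₂ = 90°), so sin θ_c = V₁/V₂.
θ_c = arcsin(1.178/4.260) = arcsin 0.2765 = 16.05°.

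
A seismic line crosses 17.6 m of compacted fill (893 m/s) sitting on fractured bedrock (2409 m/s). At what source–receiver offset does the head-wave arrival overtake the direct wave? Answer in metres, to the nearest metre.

52 m

x_cross = 2h·√((V₂+V₁)/(V₂−V₁)).
(V₂+V₁)/(V₂−V₁) = (2409+893)/(2409−893) = 2.1781; √ = 1.4758.
x_cross = 2·17.6·1.4758 = 51.95 m.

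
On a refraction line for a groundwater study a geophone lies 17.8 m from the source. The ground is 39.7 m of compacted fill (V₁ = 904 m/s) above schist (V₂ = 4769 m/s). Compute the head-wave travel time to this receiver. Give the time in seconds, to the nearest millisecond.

θ_c = arcsin(V₁/V₂) = arcsin(904/4769) = 10.93°, cos θ_c = 0.9819.
Intercept time tᵢ = 2h cos θ_c / V₁ = 2·39.7·0.9819/904 = 0.08624 s.
t = x/V₂ + tᵢ = 17.8/4769 + 0.08624 = 0.08997 s.

0.090 s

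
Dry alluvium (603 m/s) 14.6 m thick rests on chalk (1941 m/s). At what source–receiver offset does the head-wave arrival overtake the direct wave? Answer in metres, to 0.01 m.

θ_c = arcsin(603/1941) = 18.10°, so cos θ_c = 0.9505 and tᵢ = 2h cos θ_c/V₁ = 0.0460 s.
At crossover x/V₁ = x/V₂ + tᵢ ⇒ x = tᵢ/(1/V₁ − 1/V₂) = 0.04603/(1.6584e-03 − 5.1520e-04) = 40.26 m.

40.26 m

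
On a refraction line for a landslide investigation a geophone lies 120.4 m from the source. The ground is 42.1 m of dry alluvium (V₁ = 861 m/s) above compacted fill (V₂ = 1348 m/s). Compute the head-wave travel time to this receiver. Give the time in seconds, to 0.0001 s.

t = x/V₂ + 2h·√(V₂²−V₁²)/(V₁V₂).
√(V₂²−V₁²) = √(1348²−861²) = 1037.2 m/s; delay term = 2·42.1·1037.2/(861·1348) = 0.07525 s.
t = 120.4/1348 + 0.07525 = 0.16456 s.

0.1646 s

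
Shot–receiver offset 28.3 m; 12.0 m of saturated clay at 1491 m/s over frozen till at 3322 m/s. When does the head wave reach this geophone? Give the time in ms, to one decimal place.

22.9 ms

θ_c = arcsin(V₁/V₂) = arcsin(1491/3322) = 26.67°, cos θ_c = 0.8936.
Intercept time tᵢ = 2h cos θ_c / V₁ = 2·12.0·0.8936/1491 = 0.01438 s.
t = x/V₂ + tᵢ = 28.3/3322 + 0.01438 = 0.02290 s.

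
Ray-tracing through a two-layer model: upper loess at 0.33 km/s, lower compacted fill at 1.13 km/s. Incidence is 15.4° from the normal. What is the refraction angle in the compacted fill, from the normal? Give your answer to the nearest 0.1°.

65.4°

sin θ₁/V₁ = sin θ₂/V₂ ⇒ sin θ₂ = 1.13·sin 15.4°/0.33 = 1.13·0.2656/0.33 = 0.9093.
θ₂ = arcsin 0.9093 = 65.41° from the normal.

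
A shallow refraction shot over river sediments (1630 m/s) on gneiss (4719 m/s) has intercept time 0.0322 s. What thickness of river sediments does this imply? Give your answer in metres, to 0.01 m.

h = tᵢ·V₁·V₂ / (2·√(V₂²−V₁²)).
√(V₂²−V₁²) = √(4719² − 1630²) = 4428.6 m/s.
h = 0.0322 s × 1630 × 4719 / (2 × 4428.6) = 27.96 m.

27.96 m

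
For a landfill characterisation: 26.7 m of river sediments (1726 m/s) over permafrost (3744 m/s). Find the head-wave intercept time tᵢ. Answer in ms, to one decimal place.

θ_c = arcsin(V₁/V₂) = arcsin(1726/3744) = 27.45°; cos θ_c = 0.8874.
tᵢ = 2h·cos θ_c / V₁ = 2·26.7·0.8874 / 1726 = 0.02745 s.

27.5 ms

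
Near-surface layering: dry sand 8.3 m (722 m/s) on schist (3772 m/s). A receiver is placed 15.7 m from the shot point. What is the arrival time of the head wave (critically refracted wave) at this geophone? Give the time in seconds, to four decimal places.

θ_c = arcsin(V₁/V₂) = arcsin(722/3772) = 11.04°, cos θ_c = 0.9815.
Intercept time tᵢ = 2h cos θ_c / V₁ = 2·8.3·0.9815/722 = 0.02257 s.
t = x/V₂ + tᵢ = 15.7/3772 + 0.02257 = 0.02673 s.

0.0267 s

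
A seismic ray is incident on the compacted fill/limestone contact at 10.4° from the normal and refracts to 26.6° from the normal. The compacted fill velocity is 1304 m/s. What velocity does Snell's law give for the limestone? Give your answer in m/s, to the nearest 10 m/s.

Snell's law: sin 10.4°/V₁ = sin 26.6°/V₂.
V₂ = V₁·sin 26.6°/sin 10.4° = 1304 × 2.4804 = 3234.44 m/s.

3230 m/s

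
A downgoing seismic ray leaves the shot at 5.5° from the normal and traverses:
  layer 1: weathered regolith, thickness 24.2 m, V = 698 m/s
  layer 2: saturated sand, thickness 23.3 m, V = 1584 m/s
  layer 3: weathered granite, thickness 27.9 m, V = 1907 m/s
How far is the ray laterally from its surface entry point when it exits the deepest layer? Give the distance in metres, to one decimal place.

15.1 m

p = sin θ₁/V₁ = sin 5.5°/698 = 1.3731e-04 s/m is conserved through the stack.
Layer 1: θ = 5.50°; offset = 24.2·tan 5.50° = 2.330 m.
Layer 2: sin θ = p·1584 = 0.2175 → θ = 12.56°; offset = 23.3·tan 12.56° = 5.192 m.
Layer 3: sin θ = p·1907 = 0.2619 → θ = 15.18°; offset = 27.9·tan 15.18° = 7.570 m.
Σ offsets = 15.092 m.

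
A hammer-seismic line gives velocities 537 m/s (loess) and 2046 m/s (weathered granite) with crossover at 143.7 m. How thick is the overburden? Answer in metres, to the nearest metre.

x_cross = 2h·√((V₂+V₁)/(V₂−V₁)) → h = x_cross / (2·√((V₂+V₁)/(V₂−V₁))).
√((V₂+V₁)/(V₂−V₁)) = √((2046+537)/(2046−537)) = 1.3083.
h = 143.7 / (2·1.3083) = 54.92 m.

55 m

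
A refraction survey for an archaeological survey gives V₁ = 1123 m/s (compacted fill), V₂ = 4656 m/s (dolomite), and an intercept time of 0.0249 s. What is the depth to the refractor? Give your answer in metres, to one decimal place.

h = tᵢ·V₁·V₂ / (2·√(V₂²−V₁²)).
√(V₂²−V₁²) = √(4656² − 1123²) = 4518.5 m/s.
h = 0.0249 s × 1123 × 4656 / (2 × 4518.5) = 14.41 m.

14.4 m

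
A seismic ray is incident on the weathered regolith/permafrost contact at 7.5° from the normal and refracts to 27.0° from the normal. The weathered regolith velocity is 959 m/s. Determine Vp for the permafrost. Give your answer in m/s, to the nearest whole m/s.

3336 m/s

sin 7.5° = 0.1305; sin 27.0° = 0.4540.
V₂ = V₁·(sin θ₂/sin θ₁) = 959·(0.4540/0.1305) = 3335.55 m/s.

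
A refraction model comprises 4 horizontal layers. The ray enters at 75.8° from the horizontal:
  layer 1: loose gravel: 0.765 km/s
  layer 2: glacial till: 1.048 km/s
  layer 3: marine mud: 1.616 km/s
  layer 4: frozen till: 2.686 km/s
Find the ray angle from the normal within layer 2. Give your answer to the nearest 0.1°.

19.6°

From the normal: θ₁ = 90° − 75.8° = 14.2°.
Ray parameter p = sin 14.2° / 0.765 = 3.2066e-01 s/km.
sin θ_2 = p·V_2 = 3.2066e-01 × 1.048 = 0.3361.
θ_2 = arcsin 0.3361 = 19.64°.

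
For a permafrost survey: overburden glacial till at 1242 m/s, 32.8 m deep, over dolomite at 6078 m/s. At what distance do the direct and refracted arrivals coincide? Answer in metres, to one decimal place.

80.7 m

θ_c = arcsin(1242/6078) = 11.79°, so cos θ_c = 0.9789 and tᵢ = 2h cos θ_c/V₁ = 0.0517 s.
At crossover x/V₁ = x/V₂ + tᵢ ⇒ x = tᵢ/(1/V₁ − 1/V₂) = 0.05170/(8.0515e-04 − 1.6453e-04) = 80.71 m.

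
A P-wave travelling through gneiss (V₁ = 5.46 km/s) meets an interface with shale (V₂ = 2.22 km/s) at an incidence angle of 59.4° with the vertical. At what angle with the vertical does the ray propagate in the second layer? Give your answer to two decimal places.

20.49°

Snell's law: sin θ₂ = (V₂/V₁)·sin θ₁ = (2.22/5.46)·sin 59.4° = 0.3500.
θ₂ = sin⁻¹(0.3500) = 20.49° (from vertical).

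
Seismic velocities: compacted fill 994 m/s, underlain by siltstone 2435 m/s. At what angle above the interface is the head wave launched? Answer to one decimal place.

Critical incidence: sin θ_c = V₁/V₂ = 994/2435 = 0.4082.
θ_c = arcsin 0.4082 = 24.09°.
Measured from the interface: 90° − 24.09° = 65.91°.

65.9°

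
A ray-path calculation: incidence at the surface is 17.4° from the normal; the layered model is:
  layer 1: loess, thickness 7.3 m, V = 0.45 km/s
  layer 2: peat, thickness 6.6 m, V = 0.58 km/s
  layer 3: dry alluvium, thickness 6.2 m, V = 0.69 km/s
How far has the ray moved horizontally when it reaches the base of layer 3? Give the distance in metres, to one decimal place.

Apply Snell's law at each interface; in layer i the horizontal offset is hᵢ·tan θᵢ.
Layer 1: θ = 17.40°; offset = 7.3·tan 17.40° = 2.288 m.
Layer 2: sin θ = 0.58·sin 17.4°/0.45 = 0.3854, θ = 22.67°; offset = 6.6·tan 22.67° = 2.757 m.
Layer 3: sin θ = 0.69·sin 17.4°/0.45 = 0.4585, θ = 27.29°; offset = 6.2·tan 27.29° = 3.199 m.
Total horizontal offset = 8.244 m.

8.2 m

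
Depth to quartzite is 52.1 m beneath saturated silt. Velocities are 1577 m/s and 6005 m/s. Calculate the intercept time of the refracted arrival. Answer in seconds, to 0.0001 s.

tᵢ = 2h·√(V₂²−V₁²)/(V₁V₂).
√(V₂²−V₁²) = √(6005²−1577²) = 5794.2 m/s.
tᵢ = 2·52.1·5794.2/(1577·6005) = 0.06376 s.

0.0638 s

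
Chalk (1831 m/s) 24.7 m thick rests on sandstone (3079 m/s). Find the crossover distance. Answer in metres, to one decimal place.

x_cross = 2h·√((V₂+V₁)/(V₂−V₁)).
(V₂+V₁)/(V₂−V₁) = (3079+1831)/(3079−1831) = 3.9343; √ = 1.9835.
x_cross = 2·24.7·1.9835 = 97.99 m.

98.0 m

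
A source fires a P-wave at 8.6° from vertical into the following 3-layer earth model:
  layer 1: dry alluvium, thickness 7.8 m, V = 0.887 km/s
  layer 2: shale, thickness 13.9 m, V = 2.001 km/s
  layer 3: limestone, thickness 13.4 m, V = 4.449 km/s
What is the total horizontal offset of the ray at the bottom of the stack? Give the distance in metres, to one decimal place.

p = sin θ₁/V₁ = sin 8.6°/0.887 = 1.6859e-01 s/km is conserved through the stack.
Layer 1: θ = 8.60°; offset = 7.8·tan 8.60° = 1.180 m.
Layer 2: sin θ = p·2.001 = 0.3373 → θ = 19.71°; offset = 13.9·tan 19.71° = 4.981 m.
Layer 3: sin θ = p·4.449 = 0.7500 → θ = 48.59°; offset = 13.4·tan 48.59° = 15.196 m.
Σ offsets = 21.357 m.

21.4 m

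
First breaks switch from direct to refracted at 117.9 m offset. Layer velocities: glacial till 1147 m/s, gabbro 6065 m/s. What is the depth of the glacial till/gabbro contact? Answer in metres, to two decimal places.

h = (x_cross/2)·√((V₂−V₁)/(V₂+V₁)).
(V₂−V₁)/(V₂+V₁) = (6065−1147)/(6065+1147) = 0.6819; √ = 0.8258.
h = (117.9/2)·0.8258 = 48.68 m.

48.68 m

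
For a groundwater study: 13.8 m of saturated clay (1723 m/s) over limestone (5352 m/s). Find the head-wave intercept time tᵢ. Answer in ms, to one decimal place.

θ_c = arcsin(V₁/V₂) = arcsin(1723/5352) = 18.78°; cos θ_c = 0.9468.
tᵢ = 2h·cos θ_c / V₁ = 2·13.8·0.9468 / 1723 = 0.01517 s.

15.2 ms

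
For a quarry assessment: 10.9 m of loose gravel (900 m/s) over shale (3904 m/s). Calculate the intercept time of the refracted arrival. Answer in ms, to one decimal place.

tᵢ = 2h·√(V₂²−V₁²)/(V₁V₂).
√(V₂²−V₁²) = √(3904²−900²) = 3798.8 m/s.
tᵢ = 2·10.9·3798.8/(900·3904) = 0.02357 s.

23.6 ms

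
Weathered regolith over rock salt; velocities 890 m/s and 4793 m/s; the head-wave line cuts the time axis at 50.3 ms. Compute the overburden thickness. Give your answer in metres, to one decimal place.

h = tᵢ·V₁·V₂ / (2·√(V₂²−V₁²)).
√(V₂²−V₁²) = √(4793² − 890²) = 4709.6 m/s.
h = 0.0503 s × 890 × 4793 / (2 × 4709.6) = 22.78 m.

22.8 m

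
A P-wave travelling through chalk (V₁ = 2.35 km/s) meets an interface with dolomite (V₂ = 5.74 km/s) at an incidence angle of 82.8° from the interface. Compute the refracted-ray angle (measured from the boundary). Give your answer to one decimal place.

Convert to the normal: θ₁ = 90° − 82.8° = 7.2°.
sin θ₁/V₁ = sin θ₂/V₂ ⇒ sin θ₂ = 5.74·sin 7.2°/2.35 = 5.74·0.1253/2.35 = 0.3061.
θ₂ = sin⁻¹(0.3061) = 17.83° (from vertical).
From the interface: 90° − 17.83° = 72.17°.

72.2°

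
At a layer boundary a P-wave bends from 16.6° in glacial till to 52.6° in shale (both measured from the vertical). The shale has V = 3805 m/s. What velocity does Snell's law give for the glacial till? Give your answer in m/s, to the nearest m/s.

1368 m/s

Snell's law: sin 16.6°/V₁ = sin 52.6°/V₂.
V₁ = V₂·sin 16.6°/sin 52.6° = 3805 × 0.3596 = 1368.36 m/s.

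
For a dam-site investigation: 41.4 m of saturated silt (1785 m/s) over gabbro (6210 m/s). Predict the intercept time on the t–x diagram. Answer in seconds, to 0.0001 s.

0.0444 s

θ_c = arcsin(V₁/V₂) = arcsin(1785/6210) = 16.70°; cos θ_c = 0.9578.
tᵢ = 2h·cos θ_c / V₁ = 2·41.4·0.9578 / 1785 = 0.04443 s.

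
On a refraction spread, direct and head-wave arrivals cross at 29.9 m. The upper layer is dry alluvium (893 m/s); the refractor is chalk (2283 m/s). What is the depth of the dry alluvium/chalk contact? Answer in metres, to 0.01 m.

x_cross = 2h·√((V₂+V₁)/(V₂−V₁)) → h = x_cross / (2·√((V₂+V₁)/(V₂−V₁))).
√((V₂+V₁)/(V₂−V₁)) = √((2283+893)/(2283−893)) = 1.5116.
h = 29.9 / (2·1.5116) = 9.89 m.

9.89 m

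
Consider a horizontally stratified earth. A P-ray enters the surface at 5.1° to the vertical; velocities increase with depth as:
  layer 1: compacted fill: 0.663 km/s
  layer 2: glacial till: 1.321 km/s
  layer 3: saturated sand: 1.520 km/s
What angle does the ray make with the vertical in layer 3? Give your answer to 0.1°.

11.8°

Ray parameter p = sin 5.1° / 0.663 = 1.3408e-01 s/km.
sin θ_3 = p·V_3 = 1.3408e-01 × 1.520 = 0.2038.
θ_3 = 11.76° from the vertical.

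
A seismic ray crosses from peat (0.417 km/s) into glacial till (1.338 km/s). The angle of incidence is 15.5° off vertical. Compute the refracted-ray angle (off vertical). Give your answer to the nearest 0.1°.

sin θ₁/V₁ = sin θ₂/V₂ ⇒ sin θ₂ = 1.338·sin 15.5°/0.417 = 1.338·0.2672/0.417 = 0.8575.
θ₂ = arcsin 0.8575 = 59.03° from the normal.

59.0°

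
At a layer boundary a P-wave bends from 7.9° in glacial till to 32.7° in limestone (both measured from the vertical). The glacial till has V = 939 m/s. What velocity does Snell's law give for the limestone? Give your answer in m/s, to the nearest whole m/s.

Snell's law: sin 7.9°/V₁ = sin 32.7°/V₂.
V₂ = V₁·sin 32.7°/sin 7.9° = 939 × 3.9306 = 3690.84 m/s.

3691 m/s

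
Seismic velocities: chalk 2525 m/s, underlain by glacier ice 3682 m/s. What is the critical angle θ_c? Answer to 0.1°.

43.3°

At critical incidence the refracted ray runs along the interface (θ₂ = 90°), so sin θ_c = V₁/V₂.
θ_c = arcsin(2525/3682) = arcsin 0.6858 = 43.30°.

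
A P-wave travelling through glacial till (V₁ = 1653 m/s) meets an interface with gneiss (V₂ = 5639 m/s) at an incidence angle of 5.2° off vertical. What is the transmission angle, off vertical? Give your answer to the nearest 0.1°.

18.0°

Snell's law: sin θ₂ = (V₂/V₁)·sin θ₁ = (5639/1653)·sin 5.2° = 0.3092.
θ₂ = sin⁻¹(0.3092) = 18.01° (from vertical).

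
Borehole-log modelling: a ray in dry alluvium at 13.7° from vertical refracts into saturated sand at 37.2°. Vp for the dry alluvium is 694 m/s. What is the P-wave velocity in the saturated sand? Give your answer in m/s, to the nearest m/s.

1772 m/s

Snell's law: sin 13.7°/V₁ = sin 37.2°/V₂.
V₂ = V₁·sin 37.2°/sin 13.7° = 694 × 2.5528 = 1771.64 m/s.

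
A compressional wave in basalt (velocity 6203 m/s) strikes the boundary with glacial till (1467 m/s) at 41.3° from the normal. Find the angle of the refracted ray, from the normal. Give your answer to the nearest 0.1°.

sin θ₁/V₁ = sin θ₂/V₂ ⇒ sin θ₂ = 1467·sin 41.3°/6203 = 1467·0.6600/6203 = 0.1561.
θ₂ = sin⁻¹(0.1561) = 8.98° (from vertical).

9.0°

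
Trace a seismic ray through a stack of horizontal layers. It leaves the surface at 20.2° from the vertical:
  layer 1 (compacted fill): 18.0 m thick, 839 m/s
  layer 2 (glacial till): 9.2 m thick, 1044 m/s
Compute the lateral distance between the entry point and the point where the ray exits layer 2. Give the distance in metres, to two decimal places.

Apply Snell's law at each interface; in layer i the horizontal offset is hᵢ·tan θᵢ.
Layer 1: θ = 20.20°; offset = 18.0·tan 20.20° = 6.6227 m.
Layer 2: sin θ = 1044·sin 20.2°/839 = 0.4297, θ = 25.45°; offset = 9.2·tan 25.45° = 4.3776 m.
Summing the layer offsets gives 11.0003 m.

11.00 m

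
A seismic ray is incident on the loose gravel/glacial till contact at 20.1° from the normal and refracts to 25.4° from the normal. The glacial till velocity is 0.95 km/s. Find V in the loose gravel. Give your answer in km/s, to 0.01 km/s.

Snell's law: sin 20.1°/V₁ = sin 25.4°/V₂.
V₁ = V₂·sin 20.1°/sin 25.4° = 0.95 × 0.8012 = 0.76 km/s.

0.76 km/s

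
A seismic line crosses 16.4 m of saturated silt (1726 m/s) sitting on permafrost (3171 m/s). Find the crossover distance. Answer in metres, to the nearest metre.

60 m

x_cross = 2h·√((V₂+V₁)/(V₂−V₁)).
(V₂+V₁)/(V₂−V₁) = (3171+1726)/(3171−1726) = 3.3889; √ = 1.8409.
x_cross = 2·16.4·1.8409 = 60.38 m.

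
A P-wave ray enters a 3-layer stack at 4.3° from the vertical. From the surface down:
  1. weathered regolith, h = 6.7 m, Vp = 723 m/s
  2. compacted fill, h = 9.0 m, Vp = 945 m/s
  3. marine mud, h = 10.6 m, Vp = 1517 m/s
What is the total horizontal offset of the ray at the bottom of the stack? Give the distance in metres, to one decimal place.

3.1 m

p = sin θ₁/V₁ = sin 4.3°/723 = 1.0371e-04 s/m is conserved through the stack.
Layer 1: θ = 4.30°; offset = 6.7·tan 4.30° = 0.504 m.
Layer 2: sin θ = p·945 = 0.0980 → θ = 5.62°; offset = 9.0·tan 5.62° = 0.886 m.
Layer 3: sin θ = p·1517 = 0.1573 → θ = 9.05°; offset = 10.6·tan 9.05° = 1.689 m.
Summing the layer offsets gives 3.079 m.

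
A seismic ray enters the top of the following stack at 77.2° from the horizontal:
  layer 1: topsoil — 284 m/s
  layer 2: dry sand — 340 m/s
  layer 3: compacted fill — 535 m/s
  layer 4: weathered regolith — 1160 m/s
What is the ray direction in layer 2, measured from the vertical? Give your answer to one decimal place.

15.4°

From the normal: θ₁ = 90° − 77.2° = 12.8°.
Ray parameter p = sin 12.8° / 284 = 7.8010e-04 s/m.
sin θ_2 = p·V_2 = 7.8010e-04 × 340 = 0.2652.
θ_2 = arcsin 0.2652 = 15.38°.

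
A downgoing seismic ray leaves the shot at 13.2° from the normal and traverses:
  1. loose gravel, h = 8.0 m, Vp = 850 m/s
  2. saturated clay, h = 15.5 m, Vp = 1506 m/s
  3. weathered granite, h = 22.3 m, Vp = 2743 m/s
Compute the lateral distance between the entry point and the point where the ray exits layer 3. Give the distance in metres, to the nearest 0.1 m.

33.0 m

p = sin θ₁/V₁ = sin 13.2°/850 = 2.6865e-04 s/m is conserved through the stack.
Layer 1: θ = 13.20°; offset = 8.0·tan 13.20° = 1.876 m.
Layer 2: sin θ = p·1506 = 0.4046 → θ = 23.87°; offset = 15.5·tan 23.87° = 6.857 m.
Layer 3: sin θ = p·2743 = 0.7369 → θ = 47.47°; offset = 22.3·tan 47.47° = 24.309 m.
Total horizontal offset = 33.043 m.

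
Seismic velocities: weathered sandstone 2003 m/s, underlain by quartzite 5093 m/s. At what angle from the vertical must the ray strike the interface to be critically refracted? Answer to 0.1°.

23.2°

Critical incidence: sin θ_c = V₁/V₂ = 2003/5093 = 0.3933.
θ_c = arcsin 0.3933 = 23.16°.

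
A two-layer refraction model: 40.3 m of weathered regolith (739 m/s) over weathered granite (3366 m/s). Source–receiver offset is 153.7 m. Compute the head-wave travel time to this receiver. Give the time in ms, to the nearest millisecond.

t = x/V₂ + 2h·√(V₂²−V₁²)/(V₁V₂).
√(V₂²−V₁²) = √(3366²−739²) = 3283.9 m/s; delay term = 2·40.3·3283.9/(739·3366) = 0.10641 s.
t = 153.7/3366 + 0.10641 = 0.15207 s.

152 ms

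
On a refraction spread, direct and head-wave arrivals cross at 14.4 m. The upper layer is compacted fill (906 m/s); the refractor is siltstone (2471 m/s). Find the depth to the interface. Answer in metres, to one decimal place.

h = (x_cross/2)·√((V₂−V₁)/(V₂+V₁)).
(V₂−V₁)/(V₂+V₁) = (2471−906)/(2471+906) = 0.4634; √ = 0.6808.
h = (14.4/2)·0.6808 = 4.90 m.

4.9 m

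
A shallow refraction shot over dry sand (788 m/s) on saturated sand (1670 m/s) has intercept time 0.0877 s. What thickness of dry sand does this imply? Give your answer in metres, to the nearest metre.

θ_c = arcsin(788/1670) = 28.15°; cos θ_c = 0.8817.
tᵢ = 2h cos θ_c/V₁ ⇒ h = tᵢ·V₁/(2 cos θ_c) = 0.0877·788/(2·0.8817) = 39.19 m.

39 m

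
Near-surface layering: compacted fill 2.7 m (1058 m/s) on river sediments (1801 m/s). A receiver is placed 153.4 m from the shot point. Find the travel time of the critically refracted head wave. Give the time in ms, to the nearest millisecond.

t = x/V₂ + 2h·√(V₂²−V₁²)/(V₁V₂).
√(V₂²−V₁²) = √(1801²−1058²) = 1457.5 m/s; delay term = 2·2.7·1457.5/(1058·1801) = 0.00413 s.
t = 153.4/1801 + 0.00413 = 0.08931 s.

89 ms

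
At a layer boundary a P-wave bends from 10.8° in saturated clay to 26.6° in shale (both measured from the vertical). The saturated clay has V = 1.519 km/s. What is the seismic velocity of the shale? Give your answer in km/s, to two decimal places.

3.63 km/s

Snell's law: sin 10.8°/V₁ = sin 26.6°/V₂.
V₂ = V₁·sin 26.6°/sin 10.8° = 1.519 × 2.3896 = 3.63 km/s.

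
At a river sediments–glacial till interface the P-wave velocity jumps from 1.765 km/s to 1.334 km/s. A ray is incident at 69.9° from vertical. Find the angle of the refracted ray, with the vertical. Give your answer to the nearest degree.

45°

Snell's law: sin θ₂ = (V₂/V₁)·sin θ₁ = (1.334/1.765)·sin 69.9° = 0.7098.
θ₂ = arcsin 0.7098 = 45.22° from the normal.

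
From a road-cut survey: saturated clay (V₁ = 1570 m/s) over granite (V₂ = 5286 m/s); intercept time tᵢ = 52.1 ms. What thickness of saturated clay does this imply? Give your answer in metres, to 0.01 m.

θ_c = arcsin(1570/5286) = 17.28°; cos θ_c = 0.9549.
tᵢ = 2h cos θ_c/V₁ ⇒ h = tᵢ·V₁/(2 cos θ_c) = 0.0521·1570/(2·0.9549) = 42.83 m.

42.83 m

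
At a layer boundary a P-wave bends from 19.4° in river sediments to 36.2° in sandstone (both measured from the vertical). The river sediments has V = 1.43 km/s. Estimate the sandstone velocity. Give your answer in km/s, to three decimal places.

sin 19.4° = 0.3322; sin 36.2° = 0.5906.
V₂ = V₁·(sin θ₂/sin θ₁) = 1.43·(0.5906/0.3322) = 2.543 km/s.

2.543 km/s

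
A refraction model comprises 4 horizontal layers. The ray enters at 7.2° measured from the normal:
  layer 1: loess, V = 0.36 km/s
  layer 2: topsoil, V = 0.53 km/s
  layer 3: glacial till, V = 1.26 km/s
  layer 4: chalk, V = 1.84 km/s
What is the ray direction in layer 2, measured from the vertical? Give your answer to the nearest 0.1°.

Snell's law across each interface conserves sin θ / V, so sin θ_2 = V_2·sin θ₁/V₁.
sin θ_2 = 0.53 × sin 7.2° / 0.36 = 0.1845.
θ_2 = 10.63° from the vertical.

10.6°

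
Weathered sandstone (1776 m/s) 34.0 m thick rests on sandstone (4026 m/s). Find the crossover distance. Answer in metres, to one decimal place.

109.2 m

x_cross = 2h·√((V₂+V₁)/(V₂−V₁)).
(V₂+V₁)/(V₂−V₁) = (4026+1776)/(4026−1776) = 2.5787; √ = 1.6058.
x_cross = 2·34.0·1.6058 = 109.20 m.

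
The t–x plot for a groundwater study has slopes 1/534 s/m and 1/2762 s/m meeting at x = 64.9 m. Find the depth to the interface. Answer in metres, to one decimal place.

26.7 m

h = (x_cross/2)·√((V₂−V₁)/(V₂+V₁)).
(V₂−V₁)/(V₂+V₁) = (2762−534)/(2762+534) = 0.6760; √ = 0.8222.
h = (64.9/2)·0.8222 = 26.68 m.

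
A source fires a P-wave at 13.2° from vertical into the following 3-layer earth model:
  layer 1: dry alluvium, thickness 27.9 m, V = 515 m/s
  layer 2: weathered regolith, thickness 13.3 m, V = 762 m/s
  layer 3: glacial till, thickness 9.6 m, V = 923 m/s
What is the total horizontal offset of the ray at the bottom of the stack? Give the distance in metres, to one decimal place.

Apply Snell's law at each interface; in layer i the horizontal offset is hᵢ·tan θᵢ.
Layer 1: θ = 13.20°; offset = 27.9·tan 13.20° = 6.544 m.
Layer 2: sin θ = 762·sin 13.2°/515 = 0.3379, θ = 19.75°; offset = 13.3·tan 19.75° = 4.774 m.
Layer 3: sin θ = 923·sin 13.2°/515 = 0.4093, θ = 24.16°; offset = 9.6·tan 24.16° = 4.306 m.
Summing the layer offsets gives 15.624 m.

15.6 m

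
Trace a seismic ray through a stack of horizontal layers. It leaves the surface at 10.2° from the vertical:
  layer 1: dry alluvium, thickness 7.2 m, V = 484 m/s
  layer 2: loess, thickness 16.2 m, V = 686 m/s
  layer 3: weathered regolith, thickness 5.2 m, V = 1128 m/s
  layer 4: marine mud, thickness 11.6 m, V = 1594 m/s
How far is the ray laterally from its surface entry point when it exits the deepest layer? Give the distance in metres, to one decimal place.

16.2 m

Ray parameter p = sin 10.2° / 484 m/s = 3.6588e-04 s/m.
Layer 1: θ = 10.20°; offset = 7.2·tan 10.20° = 1.295 m.
Layer 2: sin θ = p·686 = 0.2510 → θ = 14.54°; offset = 16.2·tan 14.54° = 4.201 m.
Layer 3: sin θ = p·1128 = 0.4127 → θ = 24.38°; offset = 5.2·tan 24.38° = 2.356 m.
Layer 4: sin θ = p·1594 = 0.5832 → θ = 35.68°; offset = 11.6·tan 35.68° = 8.328 m.
Σ offsets = 16.180 m.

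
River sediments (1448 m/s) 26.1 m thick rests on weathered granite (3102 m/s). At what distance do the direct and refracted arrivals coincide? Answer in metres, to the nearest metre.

87 m

x_cross = 2h·√((V₂+V₁)/(V₂−V₁)).
(V₂+V₁)/(V₂−V₁) = (3102+1448)/(3102−1448) = 2.7509; √ = 1.6586.
x_cross = 2·26.1·1.6586 = 86.58 m.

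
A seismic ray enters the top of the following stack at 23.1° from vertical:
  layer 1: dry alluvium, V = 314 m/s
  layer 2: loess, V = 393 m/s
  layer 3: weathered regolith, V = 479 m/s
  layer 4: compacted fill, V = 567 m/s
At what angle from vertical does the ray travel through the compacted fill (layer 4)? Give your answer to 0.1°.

45.1°

Ray parameter p = sin 23.1° / 314 = 1.2495e-03 s/m.
sin θ_4 = p·V_4 = 1.2495e-03 × 567 = 0.7085.
θ_4 = arcsin 0.7085 = 45.11°.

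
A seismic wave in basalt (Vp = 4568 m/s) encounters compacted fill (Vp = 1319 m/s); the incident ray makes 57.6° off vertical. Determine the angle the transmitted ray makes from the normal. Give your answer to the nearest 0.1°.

Snell's law: sin θ₂ = (V₂/V₁)·sin θ₁ = (1319/4568)·sin 57.6° = 0.2438.
θ₂ = sin⁻¹(0.2438) = 14.11° (from vertical).

14.1°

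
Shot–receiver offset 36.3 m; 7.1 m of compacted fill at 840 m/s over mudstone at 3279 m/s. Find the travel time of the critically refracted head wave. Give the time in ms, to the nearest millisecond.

27 ms

t = x/V₂ + 2h·√(V₂²−V₁²)/(V₁V₂).
√(V₂²−V₁²) = √(3279²−840²) = 3169.6 m/s; delay term = 2·7.1·3169.6/(840·3279) = 0.01634 s.
t = 36.3/3279 + 0.01634 = 0.02741 s.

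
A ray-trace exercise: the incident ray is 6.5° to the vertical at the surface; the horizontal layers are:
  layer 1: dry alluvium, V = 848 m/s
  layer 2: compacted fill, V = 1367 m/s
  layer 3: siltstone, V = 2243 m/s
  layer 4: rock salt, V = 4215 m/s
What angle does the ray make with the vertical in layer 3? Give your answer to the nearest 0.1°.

Ray parameter p = sin 6.5° / 848 = 1.3349e-04 s/m.
sin θ_3 = p·V_3 = 1.3349e-04 × 2243 = 0.2994.
θ_3 = arcsin 0.2994 = 17.42°.

17.4°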